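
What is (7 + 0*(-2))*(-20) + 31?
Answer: -109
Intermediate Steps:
(7 + 0*(-2))*(-20) + 31 = (7 + 0)*(-20) + 31 = 7*(-20) + 31 = -140 + 31 = -109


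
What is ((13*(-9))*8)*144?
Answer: -134784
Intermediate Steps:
((13*(-9))*8)*144 = -117*8*144 = -936*144 = -134784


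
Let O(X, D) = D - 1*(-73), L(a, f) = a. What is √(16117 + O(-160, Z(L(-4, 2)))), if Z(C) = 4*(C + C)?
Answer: √16158 ≈ 127.11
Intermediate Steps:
Z(C) = 8*C (Z(C) = 4*(2*C) = 8*C)
O(X, D) = 73 + D (O(X, D) = D + 73 = 73 + D)
√(16117 + O(-160, Z(L(-4, 2)))) = √(16117 + (73 + 8*(-4))) = √(16117 + (73 - 32)) = √(16117 + 41) = √16158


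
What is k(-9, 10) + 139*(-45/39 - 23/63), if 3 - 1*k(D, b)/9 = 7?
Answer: -202400/819 ≈ -247.13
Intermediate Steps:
k(D, b) = -36 (k(D, b) = 27 - 9*7 = 27 - 63 = -36)
k(-9, 10) + 139*(-45/39 - 23/63) = -36 + 139*(-45/39 - 23/63) = -36 + 139*(-45*1/39 - 23*1/63) = -36 + 139*(-15/13 - 23/63) = -36 + 139*(-1244/819) = -36 - 172916/819 = -202400/819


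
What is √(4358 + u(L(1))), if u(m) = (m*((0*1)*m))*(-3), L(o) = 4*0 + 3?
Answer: √4358 ≈ 66.015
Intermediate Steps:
L(o) = 3 (L(o) = 0 + 3 = 3)
u(m) = 0 (u(m) = (m*(0*m))*(-3) = (m*0)*(-3) = 0*(-3) = 0)
√(4358 + u(L(1))) = √(4358 + 0) = √4358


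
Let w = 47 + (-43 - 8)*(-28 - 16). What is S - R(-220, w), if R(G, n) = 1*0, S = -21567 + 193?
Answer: -21374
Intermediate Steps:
w = 2291 (w = 47 - 51*(-44) = 47 + 2244 = 2291)
S = -21374
R(G, n) = 0
S - R(-220, w) = -21374 - 1*0 = -21374 + 0 = -21374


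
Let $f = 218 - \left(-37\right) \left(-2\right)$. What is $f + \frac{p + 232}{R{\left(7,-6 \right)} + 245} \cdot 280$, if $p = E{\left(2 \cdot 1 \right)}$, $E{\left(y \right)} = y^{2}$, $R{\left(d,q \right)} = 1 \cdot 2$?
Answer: $\frac{101648}{247} \approx 411.53$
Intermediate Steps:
$R{\left(d,q \right)} = 2$
$f = 144$ ($f = 218 - 74 = 144$)
$p = 4$ ($p = \left(2 \cdot 1\right)^{2} = 2^{2} = 4$)
$f + \frac{p + 232}{R{\left(7,-6 \right)} + 245} \cdot 280 = 144 + \frac{4 + 232}{2 + 245} \cdot 280 = 144 + \frac{236}{247} \cdot 280 = 144 + \frac{66080}{247} = \frac{101648}{247}$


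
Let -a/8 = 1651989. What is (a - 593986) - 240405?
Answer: -14050303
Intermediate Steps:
a = -13215912 (a = -8*1651989 = -13215912)
(a - 593986) - 240405 = (-13215912 - 593986) - 240405 = -13809898 - 240405 = -14050303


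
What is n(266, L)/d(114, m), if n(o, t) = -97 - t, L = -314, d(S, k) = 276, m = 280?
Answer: 217/276 ≈ 0.78623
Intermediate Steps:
n(266, L)/d(114, m) = (-97 - 1*(-314))/276 = (-97 + 314)*(1/276) = 217*(1/276) = 217/276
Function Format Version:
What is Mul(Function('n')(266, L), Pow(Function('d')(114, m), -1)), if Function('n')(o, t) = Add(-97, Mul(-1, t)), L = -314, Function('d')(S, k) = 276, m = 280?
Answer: Rational(217, 276) ≈ 0.78623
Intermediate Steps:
Mul(Function('n')(266, L), Pow(Function('d')(114, m), -1)) = Mul(Add(-97, Mul(-1, -314)), Pow(276, -1)) = Mul(Add(-97, 314), Rational(1, 276)) = Mul(217, Rational(1, 276)) = Rational(217, 276)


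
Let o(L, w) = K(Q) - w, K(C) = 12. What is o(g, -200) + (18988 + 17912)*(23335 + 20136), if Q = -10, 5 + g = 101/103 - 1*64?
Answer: 1604080112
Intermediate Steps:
g = -7006/103 (g = -5 + (101/103 - 1*64) = -5 + (101*(1/103) - 64) = -5 + (101/103 - 64) = -5 - 6491/103 = -7006/103 ≈ -68.019)
o(L, w) = 12 - w
o(g, -200) + (18988 + 17912)*(23335 + 20136) = (12 - 1*(-200)) + (18988 + 17912)*(23335 + 20136) = (12 + 200) + 36900*43471 = 212 + 1604079900 = 1604080112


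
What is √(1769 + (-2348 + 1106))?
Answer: √527 ≈ 22.956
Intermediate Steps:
√(1769 + (-2348 + 1106)) = √(1769 - 1242) = √527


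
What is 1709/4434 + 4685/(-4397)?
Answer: -13258817/19496298 ≈ -0.68007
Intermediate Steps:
1709/4434 + 4685/(-4397) = 1709*(1/4434) + 4685*(-1/4397) = 1709/4434 - 4685/4397 = -13258817/19496298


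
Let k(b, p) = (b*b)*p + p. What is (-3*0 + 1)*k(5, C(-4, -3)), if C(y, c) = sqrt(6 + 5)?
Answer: 26*sqrt(11) ≈ 86.232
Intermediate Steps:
C(y, c) = sqrt(11)
k(b, p) = p + p*b**2 (k(b, p) = b**2*p + p = p*b**2 + p = p + p*b**2)
(-3*0 + 1)*k(5, C(-4, -3)) = (-3*0 + 1)*(sqrt(11)*(1 + 5**2)) = (0 + 1)*(sqrt(11)*(1 + 25)) = 1*(sqrt(11)*26) = 1*(26*sqrt(11)) = 26*sqrt(11)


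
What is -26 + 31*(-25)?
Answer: -801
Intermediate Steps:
-26 + 31*(-25) = -26 - 775 = -801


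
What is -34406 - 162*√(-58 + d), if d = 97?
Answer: -34406 - 162*√39 ≈ -35418.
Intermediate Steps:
-34406 - 162*√(-58 + d) = -34406 - 162*√(-58 + 97) = -34406 - 162*√39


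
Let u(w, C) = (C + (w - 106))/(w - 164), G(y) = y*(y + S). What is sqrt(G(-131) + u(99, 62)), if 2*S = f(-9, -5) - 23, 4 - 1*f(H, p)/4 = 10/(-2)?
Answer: 5*sqrt(440986)/26 ≈ 127.71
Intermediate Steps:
f(H, p) = 36 (f(H, p) = 16 - 40/(-2) = 16 - 40*(-1)/2 = 16 - 4*(-5) = 16 + 20 = 36)
S = 13/2 (S = (36 - 23)/2 = (1/2)*13 = 13/2 ≈ 6.5000)
G(y) = y*(13/2 + y) (G(y) = y*(y + 13/2) = y*(13/2 + y))
u(w, C) = (-106 + C + w)/(-164 + w) (u(w, C) = (C + (-106 + w))/(-164 + w) = (-106 + C + w)/(-164 + w))
sqrt(G(-131) + u(99, 62)) = sqrt((1/2)*(-131)*(13 + 2*(-131)) + (-106 + 62 + 99)/(-164 + 99)) = sqrt((1/2)*(-131)*(13 - 262) + 55/(-65)) = sqrt((1/2)*(-131)*(-249) - 1/65*55) = sqrt(32619/2 - 11/13) = sqrt(424025/26) = 5*sqrt(440986)/26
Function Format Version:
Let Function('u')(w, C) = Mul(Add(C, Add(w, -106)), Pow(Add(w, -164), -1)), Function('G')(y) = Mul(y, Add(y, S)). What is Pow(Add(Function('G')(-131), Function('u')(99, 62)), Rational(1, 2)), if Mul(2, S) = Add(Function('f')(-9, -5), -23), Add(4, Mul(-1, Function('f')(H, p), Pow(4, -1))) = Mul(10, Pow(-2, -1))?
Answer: Mul(Rational(5, 26), Pow(440986, Rational(1, 2))) ≈ 127.71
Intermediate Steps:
Function('f')(H, p) = 36 (Function('f')(H, p) = Add(16, Mul(-4, Mul(10, Pow(-2, -1)))) = Add(16, Mul(-4, Mul(10, Rational(-1, 2)))) = Add(16, Mul(-4, -5)) = Add(16, 20) = 36)
S = Rational(13, 2) (S = Mul(Rational(1, 2), Add(36, -23)) = Mul(Rational(1, 2), 13) = Rational(13, 2) ≈ 6.5000)
Function('G')(y) = Mul(y, Add(Rational(13, 2), y)) (Function('G')(y) = Mul(y, Add(y, Rational(13, 2))) = Mul(y, Add(Rational(13, 2), y)))
Function('u')(w, C) = Mul(Pow(Add(-164, w), -1), Add(-106, C, w)) (Function('u')(w, C) = Mul(Add(C, Add(-106, w)), Pow(Add(-164, w), -1)) = Mul(Add(-106, C, w), Pow(Add(-164, w), -1)) = Mul(Pow(Add(-164, w), -1), Add(-106, C, w)))
Pow(Add(Function('G')(-131), Function('u')(99, 62)), Rational(1, 2)) = Pow(Add(Mul(Rational(1, 2), -131, Add(13, Mul(2, -131))), Mul(Pow(Add(-164, 99), -1), Add(-106, 62, 99))), Rational(1, 2)) = Pow(Add(Mul(Rational(1, 2), -131, Add(13, -262)), Mul(Pow(-65, -1), 55)), Rational(1, 2)) = Pow(Add(Mul(Rational(1, 2), -131, -249), Mul(Rational(-1, 65), 55)), Rational(1, 2)) = Pow(Add(Rational(32619, 2), Rational(-11, 13)), Rational(1, 2)) = Pow(Rational(424025, 26), Rational(1, 2)) = Mul(Rational(5, 26), Pow(440986, Rational(1, 2)))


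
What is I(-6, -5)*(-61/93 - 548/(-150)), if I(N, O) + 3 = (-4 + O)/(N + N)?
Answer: -20907/3100 ≈ -6.7442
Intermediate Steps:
I(N, O) = -3 + (-4 + O)/(2*N) (I(N, O) = -3 + (-4 + O)/(N + N) = -3 + (-4 + O)/((2*N)) = -3 + (-4 + O)*(1/(2*N)) = -3 + (-4 + O)/(2*N))
I(-6, -5)*(-61/93 - 548/(-150)) = ((1/2)*(-4 - 5 - 6*(-6))/(-6))*(-61/93 - 548/(-150)) = ((1/2)*(-1/6)*(-4 - 5 + 36))*(-61*1/93 - 548*(-1/150)) = ((1/2)*(-1/6)*27)*(-61/93 + 274/75) = -9/4*2323/775 = -20907/3100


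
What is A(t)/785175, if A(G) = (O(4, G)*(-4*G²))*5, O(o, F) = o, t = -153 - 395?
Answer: -4804864/157035 ≈ -30.597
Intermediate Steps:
t = -548
A(G) = -80*G² (A(G) = (4*(-4*G²))*5 = -16*G²*5 = -80*G²)
A(t)/785175 = -80*(-548)²/785175 = -80*300304*(1/785175) = -24024320*1/785175 = -4804864/157035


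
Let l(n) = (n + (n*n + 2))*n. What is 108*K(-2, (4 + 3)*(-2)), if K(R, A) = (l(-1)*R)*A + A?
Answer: -7560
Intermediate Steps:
l(n) = n*(2 + n + n²) (l(n) = (n + (n² + 2))*n = (n + (2 + n²))*n = (2 + n + n²)*n = n*(2 + n + n²))
K(R, A) = A - 2*A*R (K(R, A) = ((-(2 - 1 + (-1)²))*R)*A + A = ((-(2 - 1 + 1))*R)*A + A = ((-1*2)*R)*A + A = (-2*R)*A + A = -2*A*R + A = A - 2*A*R)
108*K(-2, (4 + 3)*(-2)) = 108*(((4 + 3)*(-2))*(1 - 2*(-2))) = 108*((7*(-2))*(1 + 4)) = 108*(-14*5) = 108*(-70) = -7560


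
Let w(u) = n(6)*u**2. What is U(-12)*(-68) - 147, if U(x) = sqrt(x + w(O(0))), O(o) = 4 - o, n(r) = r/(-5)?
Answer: -147 - 136*I*sqrt(195)/5 ≈ -147.0 - 379.83*I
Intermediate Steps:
n(r) = -r/5 (n(r) = r*(-1/5) = -r/5)
w(u) = -6*u**2/5 (w(u) = (-1/5*6)*u**2 = -6*u**2/5)
U(x) = sqrt(-96/5 + x) (U(x) = sqrt(x - 6*(4 - 1*0)**2/5) = sqrt(x - 6*(4 + 0)**2/5) = sqrt(x - 6/5*4**2) = sqrt(x - 6/5*16) = sqrt(x - 96/5) = sqrt(-96/5 + x))
U(-12)*(-68) - 147 = (sqrt(-480 + 25*(-12))/5)*(-68) - 147 = (sqrt(-480 - 300)/5)*(-68) - 147 = (sqrt(-780)/5)*(-68) - 147 = ((2*I*sqrt(195))/5)*(-68) - 147 = (2*I*sqrt(195)/5)*(-68) - 147 = -136*I*sqrt(195)/5 - 147 = -147 - 136*I*sqrt(195)/5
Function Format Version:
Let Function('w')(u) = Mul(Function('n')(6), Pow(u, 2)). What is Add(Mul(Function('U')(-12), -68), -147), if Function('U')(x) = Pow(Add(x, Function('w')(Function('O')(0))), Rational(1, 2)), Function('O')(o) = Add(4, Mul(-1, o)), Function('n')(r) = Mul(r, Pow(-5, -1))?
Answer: Add(-147, Mul(Rational(-136, 5), I, Pow(195, Rational(1, 2)))) ≈ Add(-147.00, Mul(-379.83, I))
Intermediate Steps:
Function('n')(r) = Mul(Rational(-1, 5), r) (Function('n')(r) = Mul(r, Rational(-1, 5)) = Mul(Rational(-1, 5), r))
Function('w')(u) = Mul(Rational(-6, 5), Pow(u, 2)) (Function('w')(u) = Mul(Mul(Rational(-1, 5), 6), Pow(u, 2)) = Mul(Rational(-6, 5), Pow(u, 2)))
Function('U')(x) = Pow(Add(Rational(-96, 5), x), Rational(1, 2)) (Function('U')(x) = Pow(Add(x, Mul(Rational(-6, 5), Pow(Add(4, Mul(-1, 0)), 2))), Rational(1, 2)) = Pow(Add(x, Mul(Rational(-6, 5), Pow(Add(4, 0), 2))), Rational(1, 2)) = Pow(Add(x, Mul(Rational(-6, 5), Pow(4, 2))), Rational(1, 2)) = Pow(Add(x, Mul(Rational(-6, 5), 16)), Rational(1, 2)) = Pow(Add(x, Rational(-96, 5)), Rational(1, 2)) = Pow(Add(Rational(-96, 5), x), Rational(1, 2)))
Add(Mul(Function('U')(-12), -68), -147) = Add(Mul(Mul(Rational(1, 5), Pow(Add(-480, Mul(25, -12)), Rational(1, 2))), -68), -147) = Add(Mul(Mul(Rational(1, 5), Pow(Add(-480, -300), Rational(1, 2))), -68), -147) = Add(Mul(Mul(Rational(1, 5), Pow(-780, Rational(1, 2))), -68), -147) = Add(Mul(Mul(Rational(1, 5), Mul(2, I, Pow(195, Rational(1, 2)))), -68), -147) = Add(Mul(Mul(Rational(2, 5), I, Pow(195, Rational(1, 2))), -68), -147) = Add(Mul(Rational(-136, 5), I, Pow(195, Rational(1, 2))), -147) = Add(-147, Mul(Rational(-136, 5), I, Pow(195, Rational(1, 2))))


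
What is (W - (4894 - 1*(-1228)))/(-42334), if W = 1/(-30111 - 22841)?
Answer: 324172145/2241669968 ≈ 0.14461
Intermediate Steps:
W = -1/52952 (W = 1/(-52952) = -1/52952 ≈ -1.8885e-5)
(W - (4894 - 1*(-1228)))/(-42334) = (-1/52952 - (4894 - 1*(-1228)))/(-42334) = (-1/52952 - (4894 + 1228))*(-1/42334) = (-1/52952 - 1*6122)*(-1/42334) = (-1/52952 - 6122)*(-1/42334) = -324172145/52952*(-1/42334) = 324172145/2241669968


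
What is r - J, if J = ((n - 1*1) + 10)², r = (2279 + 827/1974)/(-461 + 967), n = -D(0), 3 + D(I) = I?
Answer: -139333963/998844 ≈ -139.50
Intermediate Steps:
D(I) = -3 + I
n = 3 (n = -(-3 + 0) = -1*(-3) = 3)
r = 4499573/998844 (r = (2279 + 827*(1/1974))/506 = (2279 + 827/1974)*(1/506) = (4499573/1974)*(1/506) = 4499573/998844 ≈ 4.5048)
J = 144 (J = ((3 - 1*1) + 10)² = ((3 - 1) + 10)² = (2 + 10)² = 12² = 144)
r - J = 4499573/998844 - 1*144 = 4499573/998844 - 144 = -139333963/998844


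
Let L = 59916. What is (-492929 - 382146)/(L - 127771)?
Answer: 175015/13571 ≈ 12.896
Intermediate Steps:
(-492929 - 382146)/(L - 127771) = (-492929 - 382146)/(59916 - 127771) = -875075/(-67855) = -875075*(-1/67855) = 175015/13571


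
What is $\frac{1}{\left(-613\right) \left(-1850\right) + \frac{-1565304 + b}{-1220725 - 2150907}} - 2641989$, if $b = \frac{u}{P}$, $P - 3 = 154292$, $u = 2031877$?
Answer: $- \frac{1558674411157149041277727}{589962490819480803} \approx -2.642 \cdot 10^{6}$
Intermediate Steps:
$P = 154295$ ($P = 3 + 154292 = 154295$)
$b = \frac{2031877}{154295} \approx 13.169$
$\frac{1}{\left(-613\right) \left(-1850\right) + \frac{-1565304 + b}{-1220725 - 2150907}} - 2641989 = \frac{1}{\left(-613\right) \left(-1850\right) + \frac{-1565304 + \frac{2031877}{154295}}{-1220725 - 2150907}} - 2641989 = \frac{1}{1134050 - \frac{241516548803}{154295 \left(-3371632\right)}} - 2641989 = \frac{1}{1134050 - - \frac{241516548803}{520225959440}} - 2641989 = \frac{1}{1134050 + \frac{241516548803}{520225959440}} - 2641989 = \frac{1}{\frac{589962490819480803}{520225959440}} - 2641989 = \frac{520225959440}{589962490819480803} - 2641989 = - \frac{1558674411157149041277727}{589962490819480803}$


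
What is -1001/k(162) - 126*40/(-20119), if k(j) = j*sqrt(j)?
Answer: 5040/20119 - 1001*sqrt(2)/2916 ≈ -0.23496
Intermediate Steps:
k(j) = j**(3/2)
-1001/k(162) - 126*40/(-20119) = -1001*sqrt(2)/2916 - 126*40/(-20119) = -1001*sqrt(2)/2916 - 5040*(-1/20119) = -1001*sqrt(2)/2916 + 5040/20119 = 5040/20119 - 1001*sqrt(2)/2916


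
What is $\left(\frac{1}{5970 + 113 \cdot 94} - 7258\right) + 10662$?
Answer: $\frac{56479169}{16592} \approx 3404.0$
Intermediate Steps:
$\left(\frac{1}{5970 + 113 \cdot 94} - 7258\right) + 10662 = \left(\frac{1}{5970 + 10622} - 7258\right) + 10662 = \left(\frac{1}{16592} - 7258\right) + 10662 = - \frac{120424735}{16592} + 10662 = \frac{56479169}{16592}$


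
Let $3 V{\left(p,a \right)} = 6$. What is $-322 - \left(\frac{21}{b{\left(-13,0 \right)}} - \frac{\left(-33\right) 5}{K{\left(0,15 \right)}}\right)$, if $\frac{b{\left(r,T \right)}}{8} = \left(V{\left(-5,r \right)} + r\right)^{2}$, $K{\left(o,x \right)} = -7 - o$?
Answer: $- \frac{2022299}{6776} \approx -298.45$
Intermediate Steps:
$V{\left(p,a \right)} = 2$ ($V{\left(p,a \right)} = \frac{1}{3} \cdot 6 = 2$)
$b{\left(r,T \right)} = 8 \left(2 + r\right)^{2}$
$-322 - \left(\frac{21}{b{\left(-13,0 \right)}} - \frac{\left(-33\right) 5}{K{\left(0,15 \right)}}\right) = -322 - \left(21 \frac{1}{8 \left(2 - 13\right)^{2}} - \frac{\left(-33\right) 5}{-7 - 0}\right) = -322 - \left(\frac{21}{968} + \frac{165}{-7 + 0}\right) = -322 - \left(- \frac{165}{7} + \frac{21}{968}\right) = -322 + \left(\left(-21\right) \frac{1}{968} + \frac{165}{7}\right) = -322 + \left(- \frac{21}{968} + \frac{165}{7}\right) = -322 + \frac{159573}{6776} = - \frac{2022299}{6776}$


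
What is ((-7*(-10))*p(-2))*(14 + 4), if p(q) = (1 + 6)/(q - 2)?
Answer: -2205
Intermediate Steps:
p(q) = 7/(-2 + q)
((-7*(-10))*p(-2))*(14 + 4) = ((-7*(-10))*(7/(-2 - 2)))*(14 + 4) = (70*(7/(-4)))*18 = (70*(7*(-1/4)))*18 = (70*(-7/4))*18 = -245/2*18 = -2205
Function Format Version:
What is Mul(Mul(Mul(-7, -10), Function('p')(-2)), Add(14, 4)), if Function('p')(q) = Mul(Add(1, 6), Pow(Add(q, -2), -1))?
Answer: -2205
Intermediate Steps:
Function('p')(q) = Mul(7, Pow(Add(-2, q), -1))
Mul(Mul(Mul(-7, -10), Function('p')(-2)), Add(14, 4)) = Mul(Mul(Mul(-7, -10), Mul(7, Pow(Add(-2, -2), -1))), Add(14, 4)) = Mul(Mul(70, Mul(7, Pow(-4, -1))), 18) = Mul(Mul(70, Mul(7, Rational(-1, 4))), 18) = Mul(Mul(70, Rational(-7, 4)), 18) = Mul(Rational(-245, 2), 18) = -2205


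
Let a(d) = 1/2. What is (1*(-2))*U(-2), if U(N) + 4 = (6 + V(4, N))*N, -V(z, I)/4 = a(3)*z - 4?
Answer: 64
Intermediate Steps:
a(d) = ½
V(z, I) = 16 - 2*z (V(z, I) = -4*(z/2 - 4) = -4*(-4 + z/2) = 16 - 2*z)
U(N) = -4 + 14*N (U(N) = -4 + (6 + (16 - 2*4))*N = -4 + (6 + (16 - 8))*N = -4 + (6 + 8)*N = -4 + 14*N)
(1*(-2))*U(-2) = (1*(-2))*(-4 + 14*(-2)) = -2*(-4 - 28) = -2*(-32) = 64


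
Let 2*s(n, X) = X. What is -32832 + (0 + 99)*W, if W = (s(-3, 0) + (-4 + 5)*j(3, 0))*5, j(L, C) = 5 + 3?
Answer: -28872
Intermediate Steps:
j(L, C) = 8
s(n, X) = X/2
W = 40 (W = ((½)*0 + (-4 + 5)*8)*5 = (0 + 1*8)*5 = (0 + 8)*5 = 8*5 = 40)
-32832 + (0 + 99)*W = -32832 + (0 + 99)*40 = -32832 + 99*40 = -32832 + 3960 = -28872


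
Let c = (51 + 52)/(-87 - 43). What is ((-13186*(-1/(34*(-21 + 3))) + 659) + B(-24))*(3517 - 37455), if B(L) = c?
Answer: -214881942614/9945 ≈ -2.1607e+7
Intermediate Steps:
c = -103/130 (c = 103/(-130) = 103*(-1/130) = -103/130 ≈ -0.79231)
B(L) = -103/130
((-13186*(-1/(34*(-21 + 3))) + 659) + B(-24))*(3517 - 37455) = ((-13186*(-1/(34*(-21 + 3))) + 659) - 103/130)*(3517 - 37455) = ((-13186/((-18*(-34))) + 659) - 103/130)*(-33938) = ((-13186/612 + 659) - 103/130)*(-33938) = ((-13186*1/612 + 659) - 103/130)*(-33938) = ((-6593/306 + 659) - 103/130)*(-33938) = (195061/306 - 103/130)*(-33938) = (6331603/9945)*(-33938) = -214881942614/9945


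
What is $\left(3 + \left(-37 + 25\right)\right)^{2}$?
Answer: $81$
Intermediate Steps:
$\left(3 + \left(-37 + 25\right)\right)^{2} = \left(3 - 12\right)^{2} = \left(-9\right)^{2} = 81$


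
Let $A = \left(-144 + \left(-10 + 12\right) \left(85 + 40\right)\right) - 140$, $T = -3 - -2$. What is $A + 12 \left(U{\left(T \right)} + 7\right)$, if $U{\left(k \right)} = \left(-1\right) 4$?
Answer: $2$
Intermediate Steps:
$T = -1$ ($T = -3 + 2 = -1$)
$U{\left(k \right)} = -4$
$A = -34$ ($A = \left(-144 + 2 \cdot 125\right) - 140 = \left(-144 + 250\right) - 140 = 106 - 140 = -34$)
$A + 12 \left(U{\left(T \right)} + 7\right) = -34 + 12 \left(-4 + 7\right) = -34 + 12 \cdot 3 = -34 + 36 = 2$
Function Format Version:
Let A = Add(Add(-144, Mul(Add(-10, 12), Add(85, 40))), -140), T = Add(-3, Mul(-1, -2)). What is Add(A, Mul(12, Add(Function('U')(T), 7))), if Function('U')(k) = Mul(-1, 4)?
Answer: 2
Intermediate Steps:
T = -1 (T = Add(-3, 2) = -1)
Function('U')(k) = -4
A = -34 (A = Add(Add(-144, Mul(2, 125)), -140) = Add(Add(-144, 250), -140) = Add(106, -140) = -34)
Add(A, Mul(12, Add(Function('U')(T), 7))) = Add(-34, Mul(12, Add(-4, 7))) = Add(-34, Mul(12, 3)) = Add(-34, 36) = 2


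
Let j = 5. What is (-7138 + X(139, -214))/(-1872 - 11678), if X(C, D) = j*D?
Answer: 4104/6775 ≈ 0.60576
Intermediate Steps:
X(C, D) = 5*D
(-7138 + X(139, -214))/(-1872 - 11678) = (-7138 + 5*(-214))/(-1872 - 11678) = (-7138 - 1070)/(-13550) = -8208*(-1/13550) = 4104/6775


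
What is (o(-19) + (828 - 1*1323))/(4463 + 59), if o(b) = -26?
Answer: -521/4522 ≈ -0.11521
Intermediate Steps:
(o(-19) + (828 - 1*1323))/(4463 + 59) = (-26 + (828 - 1*1323))/(4463 + 59) = (-26 + (828 - 1323))/4522 = (-26 - 495)*(1/4522) = -521*1/4522 = -521/4522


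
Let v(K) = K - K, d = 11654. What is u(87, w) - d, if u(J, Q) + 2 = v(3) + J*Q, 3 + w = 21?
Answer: -10090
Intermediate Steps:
w = 18 (w = -3 + 21 = 18)
v(K) = 0
u(J, Q) = -2 + J*Q (u(J, Q) = -2 + (0 + J*Q) = -2 + J*Q)
u(87, w) - d = (-2 + 87*18) - 1*11654 = (-2 + 1566) - 11654 = 1564 - 11654 = -10090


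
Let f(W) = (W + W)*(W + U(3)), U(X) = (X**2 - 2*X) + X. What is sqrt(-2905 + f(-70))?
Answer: sqrt(6055) ≈ 77.814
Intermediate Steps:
U(X) = X**2 - X
f(W) = 2*W*(6 + W) (f(W) = (W + W)*(W + 3*(-1 + 3)) = (2*W)*(W + 3*2) = (2*W)*(W + 6) = (2*W)*(6 + W) = 2*W*(6 + W))
sqrt(-2905 + f(-70)) = sqrt(-2905 + 2*(-70)*(6 - 70)) = sqrt(-2905 + 2*(-70)*(-64)) = sqrt(-2905 + 8960) = sqrt(6055)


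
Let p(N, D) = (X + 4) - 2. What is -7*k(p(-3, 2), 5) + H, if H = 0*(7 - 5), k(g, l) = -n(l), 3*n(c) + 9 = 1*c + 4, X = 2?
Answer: 0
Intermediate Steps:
n(c) = -5/3 + c/3 (n(c) = -3 + (1*c + 4)/3 = -3 + (c + 4)/3 = -3 + (4 + c)/3 = -3 + (4/3 + c/3) = -5/3 + c/3)
p(N, D) = 4 (p(N, D) = (2 + 4) - 2 = 6 - 2 = 4)
k(g, l) = 5/3 - l/3 (k(g, l) = -(-5/3 + l/3) = 5/3 - l/3)
H = 0 (H = 0*2 = 0)
-7*k(p(-3, 2), 5) + H = -7*(5/3 - ⅓*5) + 0 = -7*(5/3 - 5/3) + 0 = -7*0 + 0 = 0 + 0 = 0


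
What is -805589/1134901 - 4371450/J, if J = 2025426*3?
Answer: -1642690949032/1149328996413 ≈ -1.4293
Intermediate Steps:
J = 6076278
-805589/1134901 - 4371450/J = -805589/1134901 - 4371450/6076278 = -805589*1/1134901 - 4371450*1/6076278 = -805589/1134901 - 728575/1012713 = -1642690949032/1149328996413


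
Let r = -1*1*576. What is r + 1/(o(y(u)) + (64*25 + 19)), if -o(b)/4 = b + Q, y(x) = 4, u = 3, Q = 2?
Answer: -918719/1595 ≈ -576.00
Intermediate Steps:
r = -576 (r = -1*576 = -576)
o(b) = -8 - 4*b (o(b) = -4*(b + 2) = -4*(2 + b) = -8 - 4*b)
r + 1/(o(y(u)) + (64*25 + 19)) = -576 + 1/((-8 - 4*4) + (64*25 + 19)) = -576 + 1/((-8 - 16) + (1600 + 19)) = -576 + 1/(-24 + 1619) = -576 + 1/1595 = -918719/1595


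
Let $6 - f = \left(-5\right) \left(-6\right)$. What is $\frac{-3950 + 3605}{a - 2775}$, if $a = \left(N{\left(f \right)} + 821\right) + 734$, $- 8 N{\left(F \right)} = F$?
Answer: $\frac{345}{1217} \approx 0.28348$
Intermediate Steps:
$f = -24$ ($f = 6 - \left(-5\right) \left(-6\right) = 6 - 30 = -24$)
$N{\left(F \right)} = - \frac{F}{8}$
$a = 1558$ ($a = \left(\left(- \frac{1}{8}\right) \left(-24\right) + 821\right) + 734 = \left(3 + 821\right) + 734 = 824 + 734 = 1558$)
$\frac{-3950 + 3605}{a - 2775} = \frac{-3950 + 3605}{1558 - 2775} = - \frac{345}{-1217} = \left(-345\right) \left(- \frac{1}{1217}\right) = \frac{345}{1217}$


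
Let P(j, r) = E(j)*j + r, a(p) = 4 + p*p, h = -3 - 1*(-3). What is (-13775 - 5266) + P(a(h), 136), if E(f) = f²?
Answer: -18841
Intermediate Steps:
h = 0 (h = -3 + 3 = 0)
a(p) = 4 + p²
P(j, r) = r + j³ (P(j, r) = j²*j + r = j³ + r = r + j³)
(-13775 - 5266) + P(a(h), 136) = (-13775 - 5266) + (136 + (4 + 0²)³) = -19041 + (136 + (4 + 0)³) = -19041 + (136 + 4³) = -19041 + (136 + 64) = -19041 + 200 = -18841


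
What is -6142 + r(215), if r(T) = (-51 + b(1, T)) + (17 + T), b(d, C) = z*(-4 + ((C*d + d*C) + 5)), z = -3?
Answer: -7254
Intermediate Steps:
b(d, C) = -3 - 6*C*d (b(d, C) = -3*(-4 + ((C*d + d*C) + 5)) = -3*(-4 + ((C*d + C*d) + 5)) = -3*(-4 + (2*C*d + 5)) = -3*(-4 + (5 + 2*C*d)) = -3*(1 + 2*C*d) = -3 - 6*C*d)
r(T) = -37 - 5*T (r(T) = (-51 + (-3 - 6*T*1)) + (17 + T) = (-51 + (-3 - 6*T)) + (17 + T) = (-54 - 6*T) + (17 + T) = -37 - 5*T)
-6142 + r(215) = -6142 + (-37 - 5*215) = -6142 + (-37 - 1075) = -6142 - 1112 = -7254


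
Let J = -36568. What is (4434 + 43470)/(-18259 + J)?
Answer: -47904/54827 ≈ -0.87373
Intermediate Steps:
(4434 + 43470)/(-18259 + J) = (4434 + 43470)/(-18259 - 36568) = 47904/(-54827) = 47904*(-1/54827) = -47904/54827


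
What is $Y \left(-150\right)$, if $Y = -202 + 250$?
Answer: $-7200$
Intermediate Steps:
$Y = 48$
$Y \left(-150\right) = 48 \left(-150\right) = -7200$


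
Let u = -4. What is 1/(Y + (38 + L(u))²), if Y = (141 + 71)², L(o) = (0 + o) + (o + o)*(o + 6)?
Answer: 1/45268 ≈ 2.2091e-5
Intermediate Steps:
L(o) = o + 2*o*(6 + o) (L(o) = o + (2*o)*(6 + o) = o + 2*o*(6 + o))
Y = 44944 (Y = 212² = 44944)
1/(Y + (38 + L(u))²) = 1/(44944 + (38 - 4*(13 + 2*(-4)))²) = 1/(44944 + (38 - 4*(13 - 8))²) = 1/(44944 + (38 - 4*5)²) = 1/(44944 + (38 - 20)²) = 1/(44944 + 18²) = 1/(44944 + 324) = 1/45268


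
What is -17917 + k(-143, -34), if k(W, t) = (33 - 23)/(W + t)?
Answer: -3171319/177 ≈ -17917.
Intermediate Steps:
k(W, t) = 10/(W + t)
-17917 + k(-143, -34) = -17917 + 10/(-143 - 34) = -17917 + 10/(-177) = -17917 + 10*(-1/177) = -17917 - 10/177 = -3171319/177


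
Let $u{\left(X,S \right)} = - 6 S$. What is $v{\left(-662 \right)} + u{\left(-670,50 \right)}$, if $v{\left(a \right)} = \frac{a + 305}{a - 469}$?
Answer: $- \frac{112981}{377} \approx -299.68$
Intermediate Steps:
$v{\left(a \right)} = \frac{305 + a}{-469 + a}$
$v{\left(-662 \right)} + u{\left(-670,50 \right)} = \frac{305 - 662}{-469 - 662} - 300 = \frac{1}{-1131} \left(-357\right) - 300 = \left(- \frac{1}{1131}\right) \left(-357\right) - 300 = \frac{119}{377} - 300 = - \frac{112981}{377}$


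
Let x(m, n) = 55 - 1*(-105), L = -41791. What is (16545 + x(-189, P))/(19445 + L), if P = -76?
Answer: -16705/22346 ≈ -0.74756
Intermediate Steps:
x(m, n) = 160 (x(m, n) = 55 + 105 = 160)
(16545 + x(-189, P))/(19445 + L) = (16545 + 160)/(19445 - 41791) = 16705/(-22346) = 16705*(-1/22346) = -16705/22346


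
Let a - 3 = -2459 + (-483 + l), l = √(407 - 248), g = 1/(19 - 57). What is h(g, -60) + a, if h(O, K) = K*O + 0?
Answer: -55811/19 + √159 ≈ -2924.8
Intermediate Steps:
g = -1/38 (g = 1/(-38) = -1/38 ≈ -0.026316)
l = √159 ≈ 12.610
h(O, K) = K*O
a = -2939 + √159 (a = 3 + (-2459 + (-483 + √159)) = 3 + (-2942 + √159) = -2939 + √159 ≈ -2926.4)
h(g, -60) + a = -60*(-1/38) + (-2939 + √159) = 30/19 + (-2939 + √159) = -55811/19 + √159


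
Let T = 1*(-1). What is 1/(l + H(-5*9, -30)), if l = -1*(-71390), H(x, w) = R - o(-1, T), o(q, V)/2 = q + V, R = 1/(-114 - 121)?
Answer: 235/16777589 ≈ 1.4007e-5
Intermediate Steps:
R = -1/235 (R = 1/(-235) = -1/235 ≈ -0.0042553)
T = -1
o(q, V) = 2*V + 2*q (o(q, V) = 2*(q + V) = 2*(V + q) = 2*V + 2*q)
H(x, w) = 939/235 (H(x, w) = -1/235 - (2*(-1) + 2*(-1)) = -1/235 - (-2 - 2) = -1/235 - 1*(-4) = -1/235 + 4 = 939/235)
l = 71390
1/(l + H(-5*9, -30)) = 1/(71390 + 939/235) = 1/(16777589/235) = 235/16777589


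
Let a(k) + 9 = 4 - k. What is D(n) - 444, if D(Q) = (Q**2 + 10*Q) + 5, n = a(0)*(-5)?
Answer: 436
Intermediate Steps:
a(k) = -5 - k (a(k) = -9 + (4 - k) = -5 - k)
n = 25 (n = (-5 - 1*0)*(-5) = (-5 + 0)*(-5) = -5*(-5) = 25)
D(Q) = 5 + Q**2 + 10*Q
D(n) - 444 = (5 + 25**2 + 10*25) - 444 = (5 + 625 + 250) - 444 = 880 - 444 = 436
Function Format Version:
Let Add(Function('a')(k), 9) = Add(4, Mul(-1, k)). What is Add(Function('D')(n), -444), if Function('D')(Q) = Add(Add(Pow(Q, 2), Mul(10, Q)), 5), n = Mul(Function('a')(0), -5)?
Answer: 436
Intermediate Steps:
Function('a')(k) = Add(-5, Mul(-1, k)) (Function('a')(k) = Add(-9, Add(4, Mul(-1, k))) = Add(-5, Mul(-1, k)))
n = 25 (n = Mul(Add(-5, Mul(-1, 0)), -5) = Mul(Add(-5, 0), -5) = Mul(-5, -5) = 25)
Function('D')(Q) = Add(5, Pow(Q, 2), Mul(10, Q))
Add(Function('D')(n), -444) = Add(Add(5, Pow(25, 2), Mul(10, 25)), -444) = Add(Add(5, 625, 250), -444) = Add(880, -444) = 436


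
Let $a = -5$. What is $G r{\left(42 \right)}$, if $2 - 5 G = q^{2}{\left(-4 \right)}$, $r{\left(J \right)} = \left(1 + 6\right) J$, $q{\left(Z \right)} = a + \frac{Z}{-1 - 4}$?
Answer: $- \frac{114954}{125} \approx -919.63$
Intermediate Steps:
$q{\left(Z \right)} = -5 - \frac{Z}{5}$ ($q{\left(Z \right)} = -5 + \frac{Z}{-1 - 4} = -5 + \frac{Z}{-5} = -5 - \frac{Z}{5}$)
$r{\left(J \right)} = 7 J$
$G = - \frac{391}{125}$ ($G = \frac{2}{5} - \frac{\left(-5 - - \frac{4}{5}\right)^{2}}{5} = \frac{2}{5} - \frac{\left(-5 + \frac{4}{5}\right)^{2}}{5} = \frac{2}{5} - \frac{\left(- \frac{21}{5}\right)^{2}}{5} = \frac{2}{5} - \frac{441}{125} = - \frac{391}{125} \approx -3.128$)
$G r{\left(42 \right)} = - \frac{391 \cdot 7 \cdot 42}{125} = \left(- \frac{391}{125}\right) 294 = - \frac{114954}{125}$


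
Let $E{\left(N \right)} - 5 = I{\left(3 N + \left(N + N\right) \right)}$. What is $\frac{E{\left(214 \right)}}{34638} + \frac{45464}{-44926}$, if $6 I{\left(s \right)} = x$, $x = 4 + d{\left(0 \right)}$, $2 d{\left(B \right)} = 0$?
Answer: $- \frac{2361791177}{2334220182} \approx -1.0118$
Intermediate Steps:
$d{\left(B \right)} = 0$ ($d{\left(B \right)} = \frac{1}{2} \cdot 0 = 0$)
$x = 4$ ($x = 4 + 0 = 4$)
$I{\left(s \right)} = \frac{2}{3}$ ($I{\left(s \right)} = \frac{1}{6} \cdot 4 = \frac{2}{3}$)
$E{\left(N \right)} = \frac{17}{3}$ ($E{\left(N \right)} = 5 + \frac{2}{3} = \frac{17}{3}$)
$\frac{E{\left(214 \right)}}{34638} + \frac{45464}{-44926} = \frac{17}{3 \cdot 34638} + \frac{45464}{-44926} = \frac{17}{3} \cdot \frac{1}{34638} + 45464 \left(- \frac{1}{44926}\right) = \frac{17}{103914} - \frac{22732}{22463} = - \frac{2361791177}{2334220182}$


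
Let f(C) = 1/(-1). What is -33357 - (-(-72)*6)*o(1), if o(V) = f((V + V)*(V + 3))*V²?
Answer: -32925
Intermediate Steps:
f(C) = -1
o(V) = -V²
-33357 - (-(-72)*6)*o(1) = -33357 - (-(-72)*6)*(-1*1²) = -33357 - (-18*(-24))*(-1*1) = -33357 - 432*(-1) = -33357 - 1*(-432) = -33357 + 432 = -32925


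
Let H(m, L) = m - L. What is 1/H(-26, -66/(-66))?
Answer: -1/27 ≈ -0.037037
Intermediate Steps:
1/H(-26, -66/(-66)) = 1/(-26 - (-66)/(-66)) = 1/(-26 - (-66)*(-1)/66) = 1/(-26 - 1*1) = 1/(-26 - 1) = 1/(-27) = -1/27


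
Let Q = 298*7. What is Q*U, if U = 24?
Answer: 50064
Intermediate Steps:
Q = 2086
Q*U = 2086*24 = 50064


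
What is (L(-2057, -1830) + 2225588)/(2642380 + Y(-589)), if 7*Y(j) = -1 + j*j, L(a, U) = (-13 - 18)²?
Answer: 2226549/2691940 ≈ 0.82712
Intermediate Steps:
L(a, U) = 961 (L(a, U) = (-31)² = 961)
Y(j) = -⅐ + j²/7 (Y(j) = (-1 + j*j)/7 = (-1 + j²)/7 = -⅐ + j²/7)
(L(-2057, -1830) + 2225588)/(2642380 + Y(-589)) = (961 + 2225588)/(2642380 + (-⅐ + (⅐)*(-589)²)) = 2226549/(2642380 + (-⅐ + (⅐)*346921)) = 2226549/(2642380 + (-⅐ + 346921/7)) = 2226549/(2642380 + 49560) = 2226549/2691940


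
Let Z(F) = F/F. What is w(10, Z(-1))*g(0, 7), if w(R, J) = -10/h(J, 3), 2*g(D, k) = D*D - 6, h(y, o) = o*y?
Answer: 10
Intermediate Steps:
g(D, k) = -3 + D²/2 (g(D, k) = (D*D - 6)/2 = (D² - 6)/2 = (-6 + D²)/2 = -3 + D²/2)
Z(F) = 1
w(R, J) = -10/(3*J) (w(R, J) = -10*1/(3*J) = -10/(3*J))
w(10, Z(-1))*g(0, 7) = (-10/3/1)*(-3 + (½)*0²) = (-10/3*1)*(-3 + (½)*0) = -10*(-3 + 0)/3 = -10/3*(-3) = 10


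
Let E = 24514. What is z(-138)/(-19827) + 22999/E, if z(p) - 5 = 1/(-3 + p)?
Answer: 64278907537/68531509998 ≈ 0.93795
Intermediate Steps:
z(p) = 5 + 1/(-3 + p)
z(-138)/(-19827) + 22999/E = ((-14 + 5*(-138))/(-3 - 138))/(-19827) + 22999/24514 = ((-14 - 690)/(-141))*(-1/19827) + 22999*(1/24514) = -1/141*(-704)*(-1/19827) + 22999/24514 = (704/141)*(-1/19827) + 22999/24514 = -704/2795607 + 22999/24514 = 64278907537/68531509998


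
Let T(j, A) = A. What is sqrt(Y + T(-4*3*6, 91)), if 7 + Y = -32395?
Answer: I*sqrt(32311) ≈ 179.75*I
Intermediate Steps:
Y = -32402 (Y = -7 - 32395 = -32402)
sqrt(Y + T(-4*3*6, 91)) = sqrt(-32402 + 91) = sqrt(-32311) = I*sqrt(32311)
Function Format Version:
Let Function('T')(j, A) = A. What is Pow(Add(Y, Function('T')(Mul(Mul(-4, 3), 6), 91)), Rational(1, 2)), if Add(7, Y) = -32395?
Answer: Mul(I, Pow(32311, Rational(1, 2))) ≈ Mul(179.75, I)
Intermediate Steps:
Y = -32402 (Y = Add(-7, -32395) = -32402)
Pow(Add(Y, Function('T')(Mul(Mul(-4, 3), 6), 91)), Rational(1, 2)) = Pow(Add(-32402, 91), Rational(1, 2)) = Pow(-32311, Rational(1, 2)) = Mul(I, Pow(32311, Rational(1, 2)))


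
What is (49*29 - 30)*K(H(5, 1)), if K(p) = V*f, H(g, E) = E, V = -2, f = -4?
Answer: 11128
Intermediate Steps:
K(p) = 8 (K(p) = -2*(-4) = 8)
(49*29 - 30)*K(H(5, 1)) = (49*29 - 30)*8 = (1421 - 30)*8 = 1391*8 = 11128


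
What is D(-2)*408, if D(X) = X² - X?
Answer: 2448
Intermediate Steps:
D(-2)*408 = -2*(-1 - 2)*408 = -2*(-3)*408 = 6*408 = 2448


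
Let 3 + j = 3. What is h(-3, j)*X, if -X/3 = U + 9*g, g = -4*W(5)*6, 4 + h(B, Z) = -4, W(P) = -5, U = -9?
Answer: 25704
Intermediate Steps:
j = 0 (j = -3 + 3 = 0)
h(B, Z) = -8 (h(B, Z) = -4 - 4 = -8)
g = 120 (g = -4*(-5)*6 = 20*6 = 120)
X = -3213 (X = -3*(-9 + 9*120) = -3*(-9 + 1080) = -3*1071 = -3213)
h(-3, j)*X = -8*(-3213) = 25704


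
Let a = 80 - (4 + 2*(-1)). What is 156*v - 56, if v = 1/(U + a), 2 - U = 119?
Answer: -60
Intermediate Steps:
U = -117 (U = 2 - 1*119 = 2 - 119 = -117)
a = 78 (a = 80 - (4 - 2) = 80 - 1*2 = 80 - 2 = 78)
v = -1/39 (v = 1/(-117 + 78) = 1/(-39) = -1/39 ≈ -0.025641)
156*v - 56 = 156*(-1/39) - 56 = -4 - 56 = -60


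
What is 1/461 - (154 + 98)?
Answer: -116171/461 ≈ -252.00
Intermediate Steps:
1/461 - (154 + 98) = 1/461 - 1*252 = 1/461 - 252 = -116171/461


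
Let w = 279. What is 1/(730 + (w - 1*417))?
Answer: 1/592 ≈ 0.0016892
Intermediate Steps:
1/(730 + (w - 1*417)) = 1/(730 + (279 - 1*417)) = 1/(730 + (279 - 417)) = 1/(730 - 138) = 1/592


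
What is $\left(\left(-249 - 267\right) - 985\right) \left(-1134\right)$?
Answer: $1702134$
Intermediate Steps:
$\left(\left(-249 - 267\right) - 985\right) \left(-1134\right) = \left(-516 - 985\right) \left(-1134\right) = \left(-1501\right) \left(-1134\right) = 1702134$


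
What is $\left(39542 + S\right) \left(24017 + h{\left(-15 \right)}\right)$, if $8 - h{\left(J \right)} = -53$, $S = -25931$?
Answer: $327725658$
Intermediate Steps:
$h{\left(J \right)} = 61$ ($h{\left(J \right)} = 8 - -53 = 8 + 53 = 61$)
$\left(39542 + S\right) \left(24017 + h{\left(-15 \right)}\right) = \left(39542 - 25931\right) \left(24017 + 61\right) = 13611 \cdot 24078 = 327725658$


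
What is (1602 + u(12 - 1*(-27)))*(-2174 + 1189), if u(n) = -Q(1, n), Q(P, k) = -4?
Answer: -1581910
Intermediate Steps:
u(n) = 4 (u(n) = -1*(-4) = 4)
(1602 + u(12 - 1*(-27)))*(-2174 + 1189) = (1602 + 4)*(-2174 + 1189) = 1606*(-985) = -1581910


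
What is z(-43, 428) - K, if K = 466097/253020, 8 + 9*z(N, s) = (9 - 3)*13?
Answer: 4505509/759060 ≈ 5.9356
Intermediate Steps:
z(N, s) = 70/9 (z(N, s) = -8/9 + ((9 - 3)*13)/9 = -8/9 + (6*13)/9 = -8/9 + (⅑)*78 = -8/9 + 26/3 = 70/9)
K = 466097/253020 (K = 466097*(1/253020) = 466097/253020 ≈ 1.8421)
z(-43, 428) - K = 70/9 - 1*466097/253020 = 70/9 - 466097/253020 = 4505509/759060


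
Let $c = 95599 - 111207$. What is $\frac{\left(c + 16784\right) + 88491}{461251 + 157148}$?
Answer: $\frac{9963}{68711} \approx 0.145$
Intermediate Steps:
$c = -15608$ ($c = 95599 - 111207 = -15608$)
$\frac{\left(c + 16784\right) + 88491}{461251 + 157148} = \frac{\left(-15608 + 16784\right) + 88491}{461251 + 157148} = \frac{1176 + 88491}{618399} = 89667 \cdot \frac{1}{618399} = \frac{9963}{68711}$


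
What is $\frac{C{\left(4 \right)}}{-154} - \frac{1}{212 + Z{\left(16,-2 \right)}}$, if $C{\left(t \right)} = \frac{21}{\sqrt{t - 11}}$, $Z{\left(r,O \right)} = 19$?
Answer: $- \frac{1}{231} + \frac{3 i \sqrt{7}}{154} \approx -0.004329 + 0.051541 i$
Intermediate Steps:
$C{\left(t \right)} = \frac{21}{\sqrt{-11 + t}}$
$\frac{C{\left(4 \right)}}{-154} - \frac{1}{212 + Z{\left(16,-2 \right)}} = \frac{21 \frac{1}{\sqrt{-11 + 4}}}{-154} - \frac{1}{212 + 19} = \frac{21}{i \sqrt{7}} \left(- \frac{1}{154}\right) - \frac{1}{231} = 21 \left(- \frac{i \sqrt{7}}{7}\right) \left(- \frac{1}{154}\right) - \frac{1}{231} = - 3 i \sqrt{7} \left(- \frac{1}{154}\right) - \frac{1}{231} = \frac{3 i \sqrt{7}}{154} - \frac{1}{231} = - \frac{1}{231} + \frac{3 i \sqrt{7}}{154}$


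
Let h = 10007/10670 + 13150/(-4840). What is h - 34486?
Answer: -8095661261/234740 ≈ -34488.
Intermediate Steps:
h = -417621/234740 (h = 10007*(1/10670) + 13150*(-1/4840) = 10007/10670 - 1315/484 = -417621/234740 ≈ -1.7791)
h - 34486 = -417621/234740 - 34486 = -8095661261/234740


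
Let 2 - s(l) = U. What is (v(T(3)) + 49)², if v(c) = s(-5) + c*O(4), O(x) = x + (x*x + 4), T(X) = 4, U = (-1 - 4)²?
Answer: 14884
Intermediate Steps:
U = 25 (U = (-5)² = 25)
O(x) = 4 + x + x² (O(x) = x + (x² + 4) = x + (4 + x²) = 4 + x + x²)
s(l) = -23 (s(l) = 2 - 1*25 = 2 - 25 = -23)
v(c) = -23 + 24*c (v(c) = -23 + c*(4 + 4 + 4²) = -23 + c*(4 + 4 + 16) = -23 + c*24 = -23 + 24*c)
(v(T(3)) + 49)² = ((-23 + 24*4) + 49)² = ((-23 + 96) + 49)² = (73 + 49)² = 122² = 14884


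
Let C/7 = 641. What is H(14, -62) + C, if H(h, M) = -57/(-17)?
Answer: 76336/17 ≈ 4490.4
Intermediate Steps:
H(h, M) = 57/17 (H(h, M) = -57*(-1/17) = 57/17)
C = 4487 (C = 7*641 = 4487)
H(14, -62) + C = 57/17 + 4487 = 76336/17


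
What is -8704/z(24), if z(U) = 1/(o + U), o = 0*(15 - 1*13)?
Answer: -208896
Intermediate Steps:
o = 0 (o = 0*(15 - 13) = 0*2 = 0)
z(U) = 1/U (z(U) = 1/(0 + U) = 1/U)
-8704/z(24) = -8704/(1/24) = -8704/1/24 = -8704*24 = -208896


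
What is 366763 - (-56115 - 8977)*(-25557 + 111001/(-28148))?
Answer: -11705670697070/7037 ≈ -1.6634e+9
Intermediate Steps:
366763 - (-56115 - 8977)*(-25557 + 111001/(-28148)) = 366763 - (-65092)*(-25557 + 111001*(-1/28148)) = 366763 - (-65092)*(-25557 - 111001/28148) = 366763 - (-65092)*(-719489437)/28148 = 366763 - 1*11708251608301/7037 = 366763 - 11708251608301/7037 = -11705670697070/7037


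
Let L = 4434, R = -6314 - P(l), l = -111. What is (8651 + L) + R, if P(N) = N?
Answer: 6882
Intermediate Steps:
R = -6203 (R = -6314 - 1*(-111) = -6314 + 111 = -6203)
(8651 + L) + R = (8651 + 4434) - 6203 = 13085 - 6203 = 6882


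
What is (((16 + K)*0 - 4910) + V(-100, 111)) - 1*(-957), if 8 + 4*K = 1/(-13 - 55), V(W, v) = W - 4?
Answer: -4057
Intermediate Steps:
V(W, v) = -4 + W
K = -545/272 (K = -2 + 1/(4*(-13 - 55)) = -2 + (1/4)/(-68) = -2 + (1/4)*(-1/68) = -2 - 1/272 = -545/272 ≈ -2.0037)
(((16 + K)*0 - 4910) + V(-100, 111)) - 1*(-957) = (((16 - 545/272)*0 - 4910) + (-4 - 100)) - 1*(-957) = (((3807/272)*0 - 4910) - 104) + 957 = ((0 - 4910) - 104) + 957 = (-4910 - 104) + 957 = -5014 + 957 = -4057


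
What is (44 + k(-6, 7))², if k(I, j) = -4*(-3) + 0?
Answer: 3136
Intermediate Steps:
k(I, j) = 12 (k(I, j) = 12 + 0 = 12)
(44 + k(-6, 7))² = (44 + 12)² = 56² = 3136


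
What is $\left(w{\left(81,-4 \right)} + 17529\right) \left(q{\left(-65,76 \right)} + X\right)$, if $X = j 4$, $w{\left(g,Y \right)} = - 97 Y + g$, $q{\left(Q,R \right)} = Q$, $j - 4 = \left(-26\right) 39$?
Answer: $-73881790$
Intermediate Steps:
$j = -1010$ ($j = 4 - 1014 = -1010$)
$w{\left(g,Y \right)} = g - 97 Y$
$X = -4040$ ($X = \left(-1010\right) 4 = -4040$)
$\left(w{\left(81,-4 \right)} + 17529\right) \left(q{\left(-65,76 \right)} + X\right) = \left(\left(81 - -388\right) + 17529\right) \left(-65 - 4040\right) = \left(\left(81 + 388\right) + 17529\right) \left(-4105\right) = \left(469 + 17529\right) \left(-4105\right) = 17998 \left(-4105\right) = -73881790$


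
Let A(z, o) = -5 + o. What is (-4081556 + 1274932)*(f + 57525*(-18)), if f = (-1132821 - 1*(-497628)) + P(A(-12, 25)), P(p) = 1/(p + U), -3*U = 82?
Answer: 51577538341488/11 ≈ 4.6889e+12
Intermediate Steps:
U = -82/3 (U = -⅓*82 = -82/3 ≈ -27.333)
P(p) = 1/(-82/3 + p) (P(p) = 1/(p - 82/3) = 1/(-82/3 + p))
f = -13974249/22 (f = (-1132821 - 1*(-497628)) + 3/(-82 + 3*(-5 + 25)) = (-1132821 + 497628) + 3/(-82 + 3*20) = -635193 + 3/(-82 + 60) = -635193 + 3/(-22) = -635193 + 3*(-1/22) = -635193 - 3/22 = -13974249/22 ≈ -6.3519e+5)
(-4081556 + 1274932)*(f + 57525*(-18)) = (-4081556 + 1274932)*(-13974249/22 + 57525*(-18)) = -2806624*(-13974249/22 - 1035450) = -2806624*(-36754149/22) = 51577538341488/11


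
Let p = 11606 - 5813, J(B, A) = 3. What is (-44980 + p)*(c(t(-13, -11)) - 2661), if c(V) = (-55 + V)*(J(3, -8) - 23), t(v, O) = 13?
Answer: 71359527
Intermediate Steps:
c(V) = 1100 - 20*V (c(V) = (-55 + V)*(3 - 23) = (-55 + V)*(-20) = 1100 - 20*V)
p = 5793
(-44980 + p)*(c(t(-13, -11)) - 2661) = (-44980 + 5793)*((1100 - 20*13) - 2661) = -39187*((1100 - 260) - 2661) = -39187*(840 - 2661) = -39187*(-1821) = 71359527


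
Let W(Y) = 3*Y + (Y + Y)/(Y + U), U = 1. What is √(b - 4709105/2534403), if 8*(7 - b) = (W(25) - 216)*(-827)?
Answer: I*√15601030892165456322/32947239 ≈ 119.88*I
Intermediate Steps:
W(Y) = 3*Y + 2*Y/(1 + Y) (W(Y) = 3*Y + (Y + Y)/(Y + 1) = 3*Y + (2*Y)/(1 + Y) = 3*Y + 2*Y/(1 + Y))
b = -186811/13 (b = 7 - (25*(5 + 3*25)/(1 + 25) - 216)*(-827)/8 = 7 - (25*(5 + 75)/26 - 216)*(-827)/8 = 7 - (25*(1/26)*80 - 216)*(-827)/8 = 7 - (1000/13 - 216)*(-827)/8 = 7 - (-226)*(-827)/13 = 7 - ⅛*1495216/13 = 7 - 186902/13 = -186811/13 ≈ -14370.)
√(b - 4709105/2534403) = √(-186811/13 - 4709105/2534403) = √(-473515577198/32947239) = I*√15601030892165456322/32947239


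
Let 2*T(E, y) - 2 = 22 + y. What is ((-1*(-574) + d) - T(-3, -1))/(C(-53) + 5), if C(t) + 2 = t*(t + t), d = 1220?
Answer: 3565/11242 ≈ 0.31711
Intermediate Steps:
T(E, y) = 12 + y/2 (T(E, y) = 1 + (22 + y)/2 = 1 + (11 + y/2) = 12 + y/2)
C(t) = -2 + 2*t² (C(t) = -2 + t*(t + t) = -2 + t*(2*t) = -2 + 2*t²)
((-1*(-574) + d) - T(-3, -1))/(C(-53) + 5) = ((-1*(-574) + 1220) - (12 + (½)*(-1)))/((-2 + 2*(-53)²) + 5) = ((574 + 1220) - (12 - ½))/((-2 + 2*2809) + 5) = (1794 - 1*23/2)/((-2 + 5618) + 5) = (1794 - 23/2)/(5616 + 5) = (3565/2)/5621 = (3565/2)*(1/5621) = 3565/11242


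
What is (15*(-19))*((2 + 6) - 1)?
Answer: -1995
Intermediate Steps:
(15*(-19))*((2 + 6) - 1) = -285*(8 - 1) = -285*7 = -1995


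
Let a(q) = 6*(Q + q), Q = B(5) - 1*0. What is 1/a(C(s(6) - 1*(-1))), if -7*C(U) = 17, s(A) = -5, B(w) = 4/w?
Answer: -35/342 ≈ -0.10234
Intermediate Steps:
C(U) = -17/7 (C(U) = -⅐*17 = -17/7)
Q = ⅘ (Q = 4/5 - 1*0 = 4*(⅕) + 0 = ⅘ + 0 = ⅘ ≈ 0.80000)
a(q) = 24/5 + 6*q (a(q) = 6*(⅘ + q) = 24/5 + 6*q)
1/a(C(s(6) - 1*(-1))) = 1/(24/5 + 6*(-17/7)) = 1/(24/5 - 102/7) = 1/(-342/35) = -35/342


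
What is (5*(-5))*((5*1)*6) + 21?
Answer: -729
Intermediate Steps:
(5*(-5))*((5*1)*6) + 21 = -125*6 + 21 = -25*30 + 21 = -750 + 21 = -729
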